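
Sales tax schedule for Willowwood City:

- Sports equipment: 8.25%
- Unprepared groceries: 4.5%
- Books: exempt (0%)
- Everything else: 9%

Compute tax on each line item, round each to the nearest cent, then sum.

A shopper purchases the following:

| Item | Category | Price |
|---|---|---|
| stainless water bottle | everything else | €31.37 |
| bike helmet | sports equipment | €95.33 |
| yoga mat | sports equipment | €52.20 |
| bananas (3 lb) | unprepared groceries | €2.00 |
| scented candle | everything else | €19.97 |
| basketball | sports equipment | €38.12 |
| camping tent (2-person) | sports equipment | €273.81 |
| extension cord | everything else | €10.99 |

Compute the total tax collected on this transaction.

Stainless water bottle €31.37: everything else → 9% → €2.82
Bike helmet €95.33: sports equipment → 8.25% → €7.86
Yoga mat €52.20: sports equipment → 8.25% → €4.31
Bananas (3 lb) €2.00: unprepared groceries → 4.5% → €0.09
Scented candle €19.97: everything else → 9% → €1.80
Basketball €38.12: sports equipment → 8.25% → €3.14
Camping tent (2-person) €273.81: sports equipment → 8.25% → €22.59
Extension cord €10.99: everything else → 9% → €0.99
Total tax = €2.82 + €7.86 + €4.31 + €0.09 + €1.80 + €3.14 + €22.59 + €0.99 = €43.60

€43.60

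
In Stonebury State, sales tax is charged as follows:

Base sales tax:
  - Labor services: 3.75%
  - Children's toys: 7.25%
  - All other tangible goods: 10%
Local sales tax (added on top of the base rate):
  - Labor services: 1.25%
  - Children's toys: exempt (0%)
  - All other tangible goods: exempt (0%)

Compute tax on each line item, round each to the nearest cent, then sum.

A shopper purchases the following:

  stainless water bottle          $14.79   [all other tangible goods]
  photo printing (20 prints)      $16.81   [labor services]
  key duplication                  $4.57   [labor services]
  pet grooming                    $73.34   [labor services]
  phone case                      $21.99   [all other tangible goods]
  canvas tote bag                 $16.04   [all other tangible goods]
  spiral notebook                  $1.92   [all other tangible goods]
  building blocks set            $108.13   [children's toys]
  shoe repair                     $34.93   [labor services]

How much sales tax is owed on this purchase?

$19.80

Stainless water bottle $14.79: all other tangible goods → 10% + 0% local = 10% → $1.48
Photo printing (20 prints) $16.81: labor services → 3.75% + 1.25% local = 5% → $0.84
Key duplication $4.57: labor services → 3.75% + 1.25% local = 5% → $0.23
Pet grooming $73.34: labor services → 3.75% + 1.25% local = 5% → $3.67
Phone case $21.99: all other tangible goods → 10% + 0% local = 10% → $2.20
Canvas tote bag $16.04: all other tangible goods → 10% + 0% local = 10% → $1.60
Spiral notebook $1.92: all other tangible goods → 10% + 0% local = 10% → $0.19
Building blocks set $108.13: children's toys → 7.25% + 0% local = 7.25% → $7.84
Shoe repair $34.93: labor services → 3.75% + 1.25% local = 5% → $1.75
Total tax = $1.48 + $0.84 + $0.23 + $3.67 + $2.20 + $1.60 + $0.19 + $7.84 + $1.75 = $19.80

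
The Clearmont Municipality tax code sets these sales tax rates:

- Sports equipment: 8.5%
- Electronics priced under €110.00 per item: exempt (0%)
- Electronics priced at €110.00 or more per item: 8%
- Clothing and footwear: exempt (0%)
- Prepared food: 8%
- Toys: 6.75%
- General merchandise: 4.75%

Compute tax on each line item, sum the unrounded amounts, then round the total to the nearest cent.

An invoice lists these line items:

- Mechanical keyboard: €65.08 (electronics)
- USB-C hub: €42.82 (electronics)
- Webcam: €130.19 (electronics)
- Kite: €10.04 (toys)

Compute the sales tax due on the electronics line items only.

Mechanical keyboard €65.08: electronics, under €110.00 → 0% → €0.00
USB-C hub €42.82: electronics, under €110.00 → 0% → €0.00
Webcam €130.19: electronics, €110.00 or more → 8% → €10.4152
Tax on electronics: unrounded sum = €10.4152 → €10.42

€10.42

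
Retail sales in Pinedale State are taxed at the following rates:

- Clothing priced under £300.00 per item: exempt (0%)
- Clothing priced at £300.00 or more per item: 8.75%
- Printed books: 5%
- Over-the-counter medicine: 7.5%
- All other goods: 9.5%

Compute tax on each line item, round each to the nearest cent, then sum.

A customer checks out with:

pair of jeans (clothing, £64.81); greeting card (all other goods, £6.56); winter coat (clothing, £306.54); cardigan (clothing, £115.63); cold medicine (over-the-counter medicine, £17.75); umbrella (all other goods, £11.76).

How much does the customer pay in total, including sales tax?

Pair of jeans £64.81: clothing, under £300.00 → 0% → £0.00
Greeting card £6.56: all other goods → 9.5% → £0.62
Winter coat £306.54: clothing, £300.00 or more → 8.75% → £26.82
Cardigan £115.63: clothing, under £300.00 → 0% → £0.00
Cold medicine £17.75: over-the-counter medicine → 7.5% → £1.33
Umbrella £11.76: all other goods → 9.5% → £1.12
Subtotal = £523.05; tax = £29.89; total due = £552.94

£552.94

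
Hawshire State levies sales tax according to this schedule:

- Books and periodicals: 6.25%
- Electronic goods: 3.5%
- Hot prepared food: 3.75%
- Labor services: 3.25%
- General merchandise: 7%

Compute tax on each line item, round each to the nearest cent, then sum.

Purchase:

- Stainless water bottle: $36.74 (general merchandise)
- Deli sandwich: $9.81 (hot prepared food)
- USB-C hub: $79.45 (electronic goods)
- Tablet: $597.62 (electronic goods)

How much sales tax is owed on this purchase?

$26.64

Stainless water bottle $36.74: general merchandise → 7% → $2.57
Deli sandwich $9.81: hot prepared food → 3.75% → $0.37
USB-C hub $79.45: electronic goods → 3.5% → $2.78
Tablet $597.62: electronic goods → 3.5% → $20.92
Total tax = $2.57 + $0.37 + $2.78 + $20.92 = $26.64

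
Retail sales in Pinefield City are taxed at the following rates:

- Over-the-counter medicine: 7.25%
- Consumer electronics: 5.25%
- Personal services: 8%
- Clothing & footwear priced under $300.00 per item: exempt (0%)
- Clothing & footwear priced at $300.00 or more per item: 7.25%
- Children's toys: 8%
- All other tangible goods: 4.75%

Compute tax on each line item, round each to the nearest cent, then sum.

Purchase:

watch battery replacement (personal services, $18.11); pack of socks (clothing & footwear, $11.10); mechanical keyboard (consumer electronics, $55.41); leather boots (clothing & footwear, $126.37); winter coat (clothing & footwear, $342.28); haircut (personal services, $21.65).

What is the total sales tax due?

Watch battery replacement $18.11: personal services → 8% → $1.45
Pack of socks $11.10: clothing & footwear, under $300.00 → 0% → $0.00
Mechanical keyboard $55.41: consumer electronics → 5.25% → $2.91
Leather boots $126.37: clothing & footwear, under $300.00 → 0% → $0.00
Winter coat $342.28: clothing & footwear, $300.00 or more → 7.25% → $24.82
Haircut $21.65: personal services → 8% → $1.73
Total tax = $1.45 + $2.91 + $24.82 + $1.73 = $30.91

$30.91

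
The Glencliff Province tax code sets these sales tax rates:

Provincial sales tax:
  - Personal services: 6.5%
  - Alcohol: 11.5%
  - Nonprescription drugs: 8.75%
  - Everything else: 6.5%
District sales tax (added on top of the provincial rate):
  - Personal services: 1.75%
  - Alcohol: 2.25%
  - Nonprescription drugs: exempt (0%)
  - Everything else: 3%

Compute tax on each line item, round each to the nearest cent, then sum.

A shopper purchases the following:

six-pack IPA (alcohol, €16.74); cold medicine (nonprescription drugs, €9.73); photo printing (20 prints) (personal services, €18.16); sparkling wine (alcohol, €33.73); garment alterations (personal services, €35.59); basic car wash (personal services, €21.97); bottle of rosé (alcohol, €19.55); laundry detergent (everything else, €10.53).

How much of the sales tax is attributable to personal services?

Photo printing (20 prints) €18.16: personal services → 6.5% + 1.75% district = 8.25% → €1.50
Garment alterations €35.59: personal services → 6.5% + 1.75% district = 8.25% → €2.94
Basic car wash €21.97: personal services → 6.5% + 1.75% district = 8.25% → €1.81
Tax on personal services = €1.50 + €2.94 + €1.81 = €6.25

€6.25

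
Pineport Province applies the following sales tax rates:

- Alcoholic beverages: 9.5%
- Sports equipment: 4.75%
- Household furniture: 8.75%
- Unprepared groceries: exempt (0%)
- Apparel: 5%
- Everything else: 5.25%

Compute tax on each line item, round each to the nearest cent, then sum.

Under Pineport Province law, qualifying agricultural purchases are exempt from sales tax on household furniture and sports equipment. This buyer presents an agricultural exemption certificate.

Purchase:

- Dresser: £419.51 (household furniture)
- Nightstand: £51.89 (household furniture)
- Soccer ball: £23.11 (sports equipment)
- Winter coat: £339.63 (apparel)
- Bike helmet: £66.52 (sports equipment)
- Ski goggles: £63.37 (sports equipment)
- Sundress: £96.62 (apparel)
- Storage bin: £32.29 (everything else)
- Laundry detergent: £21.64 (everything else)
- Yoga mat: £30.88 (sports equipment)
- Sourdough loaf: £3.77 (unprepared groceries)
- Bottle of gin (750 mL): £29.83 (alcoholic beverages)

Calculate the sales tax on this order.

Dresser £419.51: household furniture, buyer-exempt → 0% → £0.00
Nightstand £51.89: household furniture, buyer-exempt → 0% → £0.00
Soccer ball £23.11: sports equipment, buyer-exempt → 0% → £0.00
Winter coat £339.63: apparel → 5% → £16.98
Bike helmet £66.52: sports equipment, buyer-exempt → 0% → £0.00
Ski goggles £63.37: sports equipment, buyer-exempt → 0% → £0.00
Sundress £96.62: apparel → 5% → £4.83
Storage bin £32.29: everything else → 5.25% → £1.70
Laundry detergent £21.64: everything else → 5.25% → £1.14
Yoga mat £30.88: sports equipment, buyer-exempt → 0% → £0.00
Sourdough loaf £3.77: unprepared groceries → 0% → £0.00
Bottle of gin (750 mL) £29.83: alcoholic beverages → 9.5% → £2.83
Total tax = £16.98 + £4.83 + £1.70 + £1.14 + £2.83 = £27.48

£27.48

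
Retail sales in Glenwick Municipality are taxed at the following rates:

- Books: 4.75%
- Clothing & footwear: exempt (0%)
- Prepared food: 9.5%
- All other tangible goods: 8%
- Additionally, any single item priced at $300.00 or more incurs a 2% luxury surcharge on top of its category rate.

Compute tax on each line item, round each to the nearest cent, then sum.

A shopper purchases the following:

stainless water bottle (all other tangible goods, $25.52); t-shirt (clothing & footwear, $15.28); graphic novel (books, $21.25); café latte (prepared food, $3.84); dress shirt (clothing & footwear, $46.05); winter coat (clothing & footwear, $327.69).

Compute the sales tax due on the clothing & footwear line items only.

$6.55

T-shirt $15.28: clothing & footwear → 0% → $0.00
Dress shirt $46.05: clothing & footwear → 0% → $0.00
Winter coat $327.69: clothing & footwear → 0% + 2% surcharge = 2% → $6.55
Tax on clothing & footwear = $0.00 + $0.00 + $6.55 = $6.55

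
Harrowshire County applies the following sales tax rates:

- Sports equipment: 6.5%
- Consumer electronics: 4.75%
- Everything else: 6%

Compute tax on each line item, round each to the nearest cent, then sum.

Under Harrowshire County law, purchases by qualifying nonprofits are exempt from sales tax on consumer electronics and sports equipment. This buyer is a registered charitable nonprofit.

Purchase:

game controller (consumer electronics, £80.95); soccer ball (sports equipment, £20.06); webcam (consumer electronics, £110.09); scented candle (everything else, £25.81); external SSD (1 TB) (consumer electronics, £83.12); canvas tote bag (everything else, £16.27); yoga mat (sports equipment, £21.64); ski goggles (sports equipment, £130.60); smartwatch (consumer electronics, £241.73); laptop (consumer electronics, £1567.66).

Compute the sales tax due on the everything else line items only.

£2.53

Scented candle £25.81: everything else → 6% → £1.55
Canvas tote bag £16.27: everything else → 6% → £0.98
Tax on everything else = £1.55 + £0.98 = £2.53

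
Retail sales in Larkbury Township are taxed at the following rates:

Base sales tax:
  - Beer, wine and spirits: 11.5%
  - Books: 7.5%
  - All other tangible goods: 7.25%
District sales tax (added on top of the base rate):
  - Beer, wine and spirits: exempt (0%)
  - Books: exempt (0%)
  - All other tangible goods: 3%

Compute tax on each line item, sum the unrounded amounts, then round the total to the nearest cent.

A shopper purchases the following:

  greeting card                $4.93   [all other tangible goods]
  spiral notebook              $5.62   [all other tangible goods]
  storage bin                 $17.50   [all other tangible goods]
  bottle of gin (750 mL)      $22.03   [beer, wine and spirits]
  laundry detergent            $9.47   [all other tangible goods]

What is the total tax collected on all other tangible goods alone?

$3.85

Greeting card $4.93: all other tangible goods → 7.25% + 3% district = 10.25% → $0.505325
Spiral notebook $5.62: all other tangible goods → 7.25% + 3% district = 10.25% → $0.57605
Storage bin $17.50: all other tangible goods → 7.25% + 3% district = 10.25% → $1.79375
Laundry detergent $9.47: all other tangible goods → 7.25% + 3% district = 10.25% → $0.970675
Tax on all other tangible goods: unrounded sum = $3.8458 → $3.85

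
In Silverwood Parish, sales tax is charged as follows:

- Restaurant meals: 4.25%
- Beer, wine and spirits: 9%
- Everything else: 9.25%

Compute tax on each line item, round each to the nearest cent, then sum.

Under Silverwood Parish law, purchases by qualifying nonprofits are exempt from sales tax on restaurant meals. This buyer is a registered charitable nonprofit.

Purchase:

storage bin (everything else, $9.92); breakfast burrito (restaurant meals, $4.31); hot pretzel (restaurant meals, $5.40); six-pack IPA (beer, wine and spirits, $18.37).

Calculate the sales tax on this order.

$2.57

Storage bin $9.92: everything else → 9.25% → $0.92
Breakfast burrito $4.31: restaurant meals, buyer-exempt → 0% → $0.00
Hot pretzel $5.40: restaurant meals, buyer-exempt → 0% → $0.00
Six-pack IPA $18.37: beer, wine and spirits → 9% → $1.65
Total tax = $0.92 + $1.65 = $2.57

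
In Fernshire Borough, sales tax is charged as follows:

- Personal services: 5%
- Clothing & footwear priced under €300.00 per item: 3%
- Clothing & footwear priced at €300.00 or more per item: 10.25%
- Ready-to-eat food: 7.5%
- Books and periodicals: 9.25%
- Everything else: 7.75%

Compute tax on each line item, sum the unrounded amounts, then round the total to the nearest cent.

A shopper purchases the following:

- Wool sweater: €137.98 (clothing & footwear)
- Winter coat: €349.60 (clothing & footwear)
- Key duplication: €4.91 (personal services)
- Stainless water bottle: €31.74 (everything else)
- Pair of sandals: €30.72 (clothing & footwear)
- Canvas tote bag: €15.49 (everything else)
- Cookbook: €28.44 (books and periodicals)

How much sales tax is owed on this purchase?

Wool sweater €137.98: clothing & footwear, under €300.00 → 3% → €4.1394
Winter coat €349.60: clothing & footwear, €300.00 or more → 10.25% → €35.834
Key duplication €4.91: personal services → 5% → €0.2455
Stainless water bottle €31.74: everything else → 7.75% → €2.45985
Pair of sandals €30.72: clothing & footwear, under €300.00 → 3% → €0.9216
Canvas tote bag €15.49: everything else → 7.75% → €1.200475
Cookbook €28.44: books and periodicals → 9.25% → €2.6307
Unrounded tax sum = €47.431525 → €47.43

€47.43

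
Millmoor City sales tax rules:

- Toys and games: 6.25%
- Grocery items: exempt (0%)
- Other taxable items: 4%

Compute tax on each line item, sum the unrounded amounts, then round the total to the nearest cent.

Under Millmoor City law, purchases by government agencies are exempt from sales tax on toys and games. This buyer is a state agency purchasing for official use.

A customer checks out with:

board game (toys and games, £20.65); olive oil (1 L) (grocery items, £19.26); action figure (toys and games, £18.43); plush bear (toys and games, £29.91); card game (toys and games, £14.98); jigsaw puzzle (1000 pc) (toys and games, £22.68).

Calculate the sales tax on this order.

£0.00

Board game £20.65: toys and games, buyer-exempt → 0% → £0.00
Olive oil (1 L) £19.26: grocery items → 0% → £0.00
Action figure £18.43: toys and games, buyer-exempt → 0% → £0.00
Plush bear £29.91: toys and games, buyer-exempt → 0% → £0.00
Card game £14.98: toys and games, buyer-exempt → 0% → £0.00
Jigsaw puzzle (1000 pc) £22.68: toys and games, buyer-exempt → 0% → £0.00
Unrounded tax sum = £0.00 → £0.00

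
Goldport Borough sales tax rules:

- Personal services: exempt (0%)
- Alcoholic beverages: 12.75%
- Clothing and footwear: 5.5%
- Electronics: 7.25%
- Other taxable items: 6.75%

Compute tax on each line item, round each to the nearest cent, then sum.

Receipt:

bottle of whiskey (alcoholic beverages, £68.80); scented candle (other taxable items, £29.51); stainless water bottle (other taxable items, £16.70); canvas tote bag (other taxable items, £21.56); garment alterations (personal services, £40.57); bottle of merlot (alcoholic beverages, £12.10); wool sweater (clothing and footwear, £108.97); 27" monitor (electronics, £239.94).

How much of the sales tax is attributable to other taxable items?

£4.58

Scented candle £29.51: other taxable items → 6.75% → £1.99
Stainless water bottle £16.70: other taxable items → 6.75% → £1.13
Canvas tote bag £21.56: other taxable items → 6.75% → £1.46
Tax on other taxable items = £1.99 + £1.13 + £1.46 = £4.58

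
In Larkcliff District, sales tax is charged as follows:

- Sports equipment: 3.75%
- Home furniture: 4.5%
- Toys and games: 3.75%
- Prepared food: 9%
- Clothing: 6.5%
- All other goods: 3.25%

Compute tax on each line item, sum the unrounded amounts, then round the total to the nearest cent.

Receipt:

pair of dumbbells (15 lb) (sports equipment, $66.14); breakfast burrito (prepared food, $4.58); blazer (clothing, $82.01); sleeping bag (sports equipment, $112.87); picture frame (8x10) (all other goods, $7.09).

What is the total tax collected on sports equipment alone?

Pair of dumbbells (15 lb) $66.14: sports equipment → 3.75% → $2.48025
Sleeping bag $112.87: sports equipment → 3.75% → $4.232625
Tax on sports equipment: unrounded sum = $6.712875 → $6.71

$6.71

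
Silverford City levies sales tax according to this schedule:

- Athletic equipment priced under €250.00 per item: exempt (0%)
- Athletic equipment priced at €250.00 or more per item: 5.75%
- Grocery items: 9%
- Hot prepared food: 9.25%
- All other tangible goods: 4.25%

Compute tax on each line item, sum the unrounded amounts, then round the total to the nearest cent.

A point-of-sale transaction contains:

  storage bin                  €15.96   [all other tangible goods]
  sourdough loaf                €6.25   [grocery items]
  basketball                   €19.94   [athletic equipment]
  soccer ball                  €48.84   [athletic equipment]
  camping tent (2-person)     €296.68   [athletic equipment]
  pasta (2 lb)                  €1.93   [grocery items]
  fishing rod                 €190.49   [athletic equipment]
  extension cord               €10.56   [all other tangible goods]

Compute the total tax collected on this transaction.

€18.92

Storage bin €15.96: all other tangible goods → 4.25% → €0.6783
Sourdough loaf €6.25: grocery items → 9% → €0.5625
Basketball €19.94: athletic equipment, under €250.00 → 0% → €0.00
Soccer ball €48.84: athletic equipment, under €250.00 → 0% → €0.00
Camping tent (2-person) €296.68: athletic equipment, €250.00 or more → 5.75% → €17.0591
Pasta (2 lb) €1.93: grocery items → 9% → €0.1737
Fishing rod €190.49: athletic equipment, under €250.00 → 0% → €0.00
Extension cord €10.56: all other tangible goods → 4.25% → €0.4488
Unrounded tax sum = €18.9224 → €18.92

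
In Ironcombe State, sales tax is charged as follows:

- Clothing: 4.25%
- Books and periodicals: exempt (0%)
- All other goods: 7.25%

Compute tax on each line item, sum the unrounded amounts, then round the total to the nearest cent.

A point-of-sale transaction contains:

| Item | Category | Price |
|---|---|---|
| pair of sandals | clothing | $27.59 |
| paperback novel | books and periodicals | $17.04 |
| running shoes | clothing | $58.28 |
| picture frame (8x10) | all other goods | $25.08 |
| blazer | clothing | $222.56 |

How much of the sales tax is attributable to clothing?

$13.11

Pair of sandals $27.59: clothing → 4.25% → $1.172575
Running shoes $58.28: clothing → 4.25% → $2.4769
Blazer $222.56: clothing → 4.25% → $9.4588
Tax on clothing: unrounded sum = $13.108275 → $13.11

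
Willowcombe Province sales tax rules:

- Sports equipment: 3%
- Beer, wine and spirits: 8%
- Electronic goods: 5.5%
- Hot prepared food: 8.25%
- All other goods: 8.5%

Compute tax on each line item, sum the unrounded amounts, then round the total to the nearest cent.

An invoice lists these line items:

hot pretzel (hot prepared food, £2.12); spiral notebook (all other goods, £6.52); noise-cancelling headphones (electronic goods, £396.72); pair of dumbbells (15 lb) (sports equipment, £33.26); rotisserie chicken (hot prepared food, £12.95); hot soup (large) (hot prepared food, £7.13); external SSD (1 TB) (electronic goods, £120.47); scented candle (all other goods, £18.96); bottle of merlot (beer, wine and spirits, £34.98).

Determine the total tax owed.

£36.24

Hot pretzel £2.12: hot prepared food → 8.25% → £0.1749
Spiral notebook £6.52: all other goods → 8.5% → £0.5542
Noise-cancelling headphones £396.72: electronic goods → 5.5% → £21.8196
Pair of dumbbells (15 lb) £33.26: sports equipment → 3% → £0.9978
Rotisserie chicken £12.95: hot prepared food → 8.25% → £1.068375
Hot soup (large) £7.13: hot prepared food → 8.25% → £0.588225
External SSD (1 TB) £120.47: electronic goods → 5.5% → £6.62585
Scented candle £18.96: all other goods → 8.5% → £1.6116
Bottle of merlot £34.98: beer, wine and spirits → 8% → £2.7984
Unrounded tax sum = £36.23895 → £36.24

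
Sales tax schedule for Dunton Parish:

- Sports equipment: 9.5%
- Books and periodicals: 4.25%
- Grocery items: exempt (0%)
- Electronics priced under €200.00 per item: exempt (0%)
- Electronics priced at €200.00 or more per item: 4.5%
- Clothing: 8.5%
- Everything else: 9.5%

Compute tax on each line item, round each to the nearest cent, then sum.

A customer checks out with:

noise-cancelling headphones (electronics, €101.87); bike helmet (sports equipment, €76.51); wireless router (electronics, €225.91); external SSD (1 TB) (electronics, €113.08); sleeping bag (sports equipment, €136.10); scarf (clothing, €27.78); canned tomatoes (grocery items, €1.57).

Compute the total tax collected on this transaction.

Noise-cancelling headphones €101.87: electronics, under €200.00 → 0% → €0.00
Bike helmet €76.51: sports equipment → 9.5% → €7.27
Wireless router €225.91: electronics, €200.00 or more → 4.5% → €10.17
External SSD (1 TB) €113.08: electronics, under €200.00 → 0% → €0.00
Sleeping bag €136.10: sports equipment → 9.5% → €12.93
Scarf €27.78: clothing → 8.5% → €2.36
Canned tomatoes €1.57: grocery items → 0% → €0.00
Total tax = €7.27 + €10.17 + €12.93 + €2.36 = €32.73

€32.73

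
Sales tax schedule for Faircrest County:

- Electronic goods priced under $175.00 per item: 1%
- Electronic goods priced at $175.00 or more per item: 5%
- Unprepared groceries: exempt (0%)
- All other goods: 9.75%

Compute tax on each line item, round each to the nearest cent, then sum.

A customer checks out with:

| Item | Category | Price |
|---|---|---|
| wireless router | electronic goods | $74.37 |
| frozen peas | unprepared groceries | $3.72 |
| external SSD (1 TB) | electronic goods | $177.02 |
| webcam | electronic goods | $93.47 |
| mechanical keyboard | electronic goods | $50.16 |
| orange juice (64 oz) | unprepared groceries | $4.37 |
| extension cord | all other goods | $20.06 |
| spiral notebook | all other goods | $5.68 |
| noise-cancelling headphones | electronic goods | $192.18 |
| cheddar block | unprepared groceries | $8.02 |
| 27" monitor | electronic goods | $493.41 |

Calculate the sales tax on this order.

$47.81

Wireless router $74.37: electronic goods, under $175.00 → 1% → $0.74
Frozen peas $3.72: unprepared groceries → 0% → $0.00
External SSD (1 TB) $177.02: electronic goods, $175.00 or more → 5% → $8.85
Webcam $93.47: electronic goods, under $175.00 → 1% → $0.93
Mechanical keyboard $50.16: electronic goods, under $175.00 → 1% → $0.50
Orange juice (64 oz) $4.37: unprepared groceries → 0% → $0.00
Extension cord $20.06: all other goods → 9.75% → $1.96
Spiral notebook $5.68: all other goods → 9.75% → $0.55
Noise-cancelling headphones $192.18: electronic goods, $175.00 or more → 5% → $9.61
Cheddar block $8.02: unprepared groceries → 0% → $0.00
27" monitor $493.41: electronic goods, $175.00 or more → 5% → $24.67
Total tax = $0.74 + $8.85 + $0.93 + $0.50 + $1.96 + $0.55 + $9.61 + $24.67 = $47.81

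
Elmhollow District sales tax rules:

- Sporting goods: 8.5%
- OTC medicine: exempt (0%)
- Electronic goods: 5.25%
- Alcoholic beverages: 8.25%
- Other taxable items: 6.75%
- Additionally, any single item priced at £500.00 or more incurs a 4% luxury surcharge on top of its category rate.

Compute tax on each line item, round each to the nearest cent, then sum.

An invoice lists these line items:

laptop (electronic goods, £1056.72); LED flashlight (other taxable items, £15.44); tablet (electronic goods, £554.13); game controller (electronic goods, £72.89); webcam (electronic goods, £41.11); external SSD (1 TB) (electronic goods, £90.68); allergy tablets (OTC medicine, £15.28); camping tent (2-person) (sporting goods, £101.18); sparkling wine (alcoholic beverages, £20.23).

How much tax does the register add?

Laptop £1056.72: electronic goods → 5.25% + 4% surcharge = 9.25% → £97.75
LED flashlight £15.44: other taxable items → 6.75% → £1.04
Tablet £554.13: electronic goods → 5.25% + 4% surcharge = 9.25% → £51.26
Game controller £72.89: electronic goods → 5.25% → £3.83
Webcam £41.11: electronic goods → 5.25% → £2.16
External SSD (1 TB) £90.68: electronic goods → 5.25% → £4.76
Allergy tablets £15.28: OTC medicine → 0% → £0.00
Camping tent (2-person) £101.18: sporting goods → 8.5% → £8.60
Sparkling wine £20.23: alcoholic beverages → 8.25% → £1.67
Total tax = £97.75 + £1.04 + £51.26 + £3.83 + £2.16 + £4.76 + £8.60 + £1.67 = £171.07

£171.07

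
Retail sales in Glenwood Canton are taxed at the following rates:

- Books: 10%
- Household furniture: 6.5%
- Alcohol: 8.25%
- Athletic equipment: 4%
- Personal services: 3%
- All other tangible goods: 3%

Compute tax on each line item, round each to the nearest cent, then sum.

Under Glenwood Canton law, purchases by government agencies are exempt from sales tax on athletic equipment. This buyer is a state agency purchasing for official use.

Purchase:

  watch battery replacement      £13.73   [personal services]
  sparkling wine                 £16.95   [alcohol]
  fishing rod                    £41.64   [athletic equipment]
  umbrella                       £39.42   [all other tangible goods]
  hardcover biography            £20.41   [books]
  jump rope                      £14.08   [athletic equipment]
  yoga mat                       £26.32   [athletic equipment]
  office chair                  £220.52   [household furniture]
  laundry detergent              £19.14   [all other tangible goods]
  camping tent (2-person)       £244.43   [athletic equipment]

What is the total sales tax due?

£19.93

Watch battery replacement £13.73: personal services → 3% → £0.41
Sparkling wine £16.95: alcohol → 8.25% → £1.40
Fishing rod £41.64: athletic equipment, buyer-exempt → 0% → £0.00
Umbrella £39.42: all other tangible goods → 3% → £1.18
Hardcover biography £20.41: books → 10% → £2.04
Jump rope £14.08: athletic equipment, buyer-exempt → 0% → £0.00
Yoga mat £26.32: athletic equipment, buyer-exempt → 0% → £0.00
Office chair £220.52: household furniture → 6.5% → £14.33
Laundry detergent £19.14: all other tangible goods → 3% → £0.57
Camping tent (2-person) £244.43: athletic equipment, buyer-exempt → 0% → £0.00
Total tax = £0.41 + £1.40 + £1.18 + £2.04 + £14.33 + £0.57 = £19.93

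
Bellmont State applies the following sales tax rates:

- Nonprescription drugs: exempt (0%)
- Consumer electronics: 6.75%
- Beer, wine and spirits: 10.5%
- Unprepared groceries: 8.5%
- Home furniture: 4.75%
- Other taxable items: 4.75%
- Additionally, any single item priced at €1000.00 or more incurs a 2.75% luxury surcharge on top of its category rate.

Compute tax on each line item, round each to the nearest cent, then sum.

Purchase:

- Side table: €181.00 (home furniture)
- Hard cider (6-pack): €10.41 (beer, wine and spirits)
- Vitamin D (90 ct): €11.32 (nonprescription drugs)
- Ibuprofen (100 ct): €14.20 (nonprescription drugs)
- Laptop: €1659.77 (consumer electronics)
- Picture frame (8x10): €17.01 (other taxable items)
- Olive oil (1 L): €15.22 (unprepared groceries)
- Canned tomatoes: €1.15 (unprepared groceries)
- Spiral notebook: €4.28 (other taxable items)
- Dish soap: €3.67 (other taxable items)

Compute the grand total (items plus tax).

€2087.97

Side table €181.00: home furniture → 4.75% → €8.60
Hard cider (6-pack) €10.41: beer, wine and spirits → 10.5% → €1.09
Vitamin D (90 ct) €11.32: nonprescription drugs → 0% → €0.00
Ibuprofen (100 ct) €14.20: nonprescription drugs → 0% → €0.00
Laptop €1659.77: consumer electronics → 6.75% + 2.75% surcharge = 9.5% → €157.68
Picture frame (8x10) €17.01: other taxable items → 4.75% → €0.81
Olive oil (1 L) €15.22: unprepared groceries → 8.5% → €1.29
Canned tomatoes €1.15: unprepared groceries → 8.5% → €0.10
Spiral notebook €4.28: other taxable items → 4.75% → €0.20
Dish soap €3.67: other taxable items → 4.75% → €0.17
Subtotal = €1918.03; tax = €169.94; total due = €2087.97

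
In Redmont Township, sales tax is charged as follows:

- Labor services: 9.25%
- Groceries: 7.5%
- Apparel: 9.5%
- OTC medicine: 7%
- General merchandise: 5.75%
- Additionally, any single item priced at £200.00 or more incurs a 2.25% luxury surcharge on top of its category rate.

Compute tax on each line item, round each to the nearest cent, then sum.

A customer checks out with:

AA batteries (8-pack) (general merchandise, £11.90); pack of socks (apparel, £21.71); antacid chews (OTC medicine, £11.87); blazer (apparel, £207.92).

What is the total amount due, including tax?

AA batteries (8-pack) £11.90: general merchandise → 5.75% → £0.68
Pack of socks £21.71: apparel → 9.5% → £2.06
Antacid chews £11.87: OTC medicine → 7% → £0.83
Blazer £207.92: apparel → 9.5% + 2.25% surcharge = 11.75% → £24.43
Subtotal = £253.40; tax = £28.00; total due = £281.40

£281.40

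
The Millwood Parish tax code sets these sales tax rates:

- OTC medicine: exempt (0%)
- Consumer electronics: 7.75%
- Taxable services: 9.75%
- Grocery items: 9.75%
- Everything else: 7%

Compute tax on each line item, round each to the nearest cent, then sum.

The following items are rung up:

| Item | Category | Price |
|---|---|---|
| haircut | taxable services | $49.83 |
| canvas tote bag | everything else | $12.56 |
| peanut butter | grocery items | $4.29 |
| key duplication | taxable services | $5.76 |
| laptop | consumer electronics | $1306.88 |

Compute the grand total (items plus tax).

Haircut $49.83: taxable services → 9.75% → $4.86
Canvas tote bag $12.56: everything else → 7% → $0.88
Peanut butter $4.29: grocery items → 9.75% → $0.42
Key duplication $5.76: taxable services → 9.75% → $0.56
Laptop $1306.88: consumer electronics → 7.75% → $101.28
Subtotal = $1379.32; tax = $108.00; total due = $1487.32

$1487.32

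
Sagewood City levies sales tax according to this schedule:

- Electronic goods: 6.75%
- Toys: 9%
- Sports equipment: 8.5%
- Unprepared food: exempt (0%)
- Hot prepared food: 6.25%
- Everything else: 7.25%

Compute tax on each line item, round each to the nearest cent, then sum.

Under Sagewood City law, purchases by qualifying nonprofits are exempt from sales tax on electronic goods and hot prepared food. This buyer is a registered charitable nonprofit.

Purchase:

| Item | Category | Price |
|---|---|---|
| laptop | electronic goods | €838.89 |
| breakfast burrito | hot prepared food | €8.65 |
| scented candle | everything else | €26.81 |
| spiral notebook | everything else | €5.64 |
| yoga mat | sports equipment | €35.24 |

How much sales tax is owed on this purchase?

Laptop €838.89: electronic goods, buyer-exempt → 0% → €0.00
Breakfast burrito €8.65: hot prepared food, buyer-exempt → 0% → €0.00
Scented candle €26.81: everything else → 7.25% → €1.94
Spiral notebook €5.64: everything else → 7.25% → €0.41
Yoga mat €35.24: sports equipment → 8.5% → €3.00
Total tax = €1.94 + €0.41 + €3.00 = €5.35

€5.35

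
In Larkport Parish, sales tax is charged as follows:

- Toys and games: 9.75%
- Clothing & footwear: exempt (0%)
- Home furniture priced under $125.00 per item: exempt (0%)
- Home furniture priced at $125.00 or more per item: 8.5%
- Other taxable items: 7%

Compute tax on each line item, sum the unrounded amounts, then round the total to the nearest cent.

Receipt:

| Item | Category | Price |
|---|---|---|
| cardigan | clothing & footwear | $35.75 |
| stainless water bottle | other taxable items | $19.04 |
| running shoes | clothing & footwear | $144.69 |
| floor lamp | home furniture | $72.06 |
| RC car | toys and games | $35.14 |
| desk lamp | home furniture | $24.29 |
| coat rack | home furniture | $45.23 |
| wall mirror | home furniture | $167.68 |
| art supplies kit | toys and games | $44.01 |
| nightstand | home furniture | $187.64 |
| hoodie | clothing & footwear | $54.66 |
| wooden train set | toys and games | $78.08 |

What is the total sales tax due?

$46.86

Cardigan $35.75: clothing & footwear → 0% → $0.00
Stainless water bottle $19.04: other taxable items → 7% → $1.3328
Running shoes $144.69: clothing & footwear → 0% → $0.00
Floor lamp $72.06: home furniture, under $125.00 → 0% → $0.00
RC car $35.14: toys and games → 9.75% → $3.42615
Desk lamp $24.29: home furniture, under $125.00 → 0% → $0.00
Coat rack $45.23: home furniture, under $125.00 → 0% → $0.00
Wall mirror $167.68: home furniture, $125.00 or more → 8.5% → $14.2528
Art supplies kit $44.01: toys and games → 9.75% → $4.290975
Nightstand $187.64: home furniture, $125.00 or more → 8.5% → $15.9494
Hoodie $54.66: clothing & footwear → 0% → $0.00
Wooden train set $78.08: toys and games → 9.75% → $7.6128
Unrounded tax sum = $46.864925 → $46.86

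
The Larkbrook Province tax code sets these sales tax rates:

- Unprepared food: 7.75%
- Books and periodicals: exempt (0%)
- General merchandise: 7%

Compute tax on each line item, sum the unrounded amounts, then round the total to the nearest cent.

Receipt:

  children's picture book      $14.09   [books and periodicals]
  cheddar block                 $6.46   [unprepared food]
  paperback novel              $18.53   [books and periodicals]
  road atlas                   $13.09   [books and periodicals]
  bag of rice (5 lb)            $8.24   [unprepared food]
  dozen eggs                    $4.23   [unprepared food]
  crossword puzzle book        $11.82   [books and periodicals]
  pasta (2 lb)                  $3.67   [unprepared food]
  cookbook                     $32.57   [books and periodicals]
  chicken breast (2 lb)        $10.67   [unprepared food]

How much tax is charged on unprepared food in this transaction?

Cheddar block $6.46: unprepared food → 7.75% → $0.50065
Bag of rice (5 lb) $8.24: unprepared food → 7.75% → $0.6386
Dozen eggs $4.23: unprepared food → 7.75% → $0.327825
Pasta (2 lb) $3.67: unprepared food → 7.75% → $0.284425
Chicken breast (2 lb) $10.67: unprepared food → 7.75% → $0.826925
Tax on unprepared food: unrounded sum = $2.578425 → $2.58

$2.58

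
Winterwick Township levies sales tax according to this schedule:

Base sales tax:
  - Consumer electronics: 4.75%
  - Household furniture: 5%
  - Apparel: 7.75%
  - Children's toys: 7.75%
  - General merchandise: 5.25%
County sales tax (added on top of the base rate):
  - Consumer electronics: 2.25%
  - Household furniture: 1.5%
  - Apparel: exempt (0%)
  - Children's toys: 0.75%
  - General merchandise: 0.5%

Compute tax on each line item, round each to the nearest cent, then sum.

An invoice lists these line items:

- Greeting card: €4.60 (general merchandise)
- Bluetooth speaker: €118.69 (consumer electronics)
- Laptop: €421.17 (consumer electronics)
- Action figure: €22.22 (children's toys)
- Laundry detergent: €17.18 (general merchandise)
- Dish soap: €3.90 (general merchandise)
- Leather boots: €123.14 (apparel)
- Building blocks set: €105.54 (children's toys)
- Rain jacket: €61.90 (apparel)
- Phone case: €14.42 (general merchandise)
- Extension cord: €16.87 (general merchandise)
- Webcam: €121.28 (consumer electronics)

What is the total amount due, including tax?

€1105.66

Greeting card €4.60: general merchandise → 5.25% + 0.5% county = 5.75% → €0.26
Bluetooth speaker €118.69: consumer electronics → 4.75% + 2.25% county = 7% → €8.31
Laptop €421.17: consumer electronics → 4.75% + 2.25% county = 7% → €29.48
Action figure €22.22: children's toys → 7.75% + 0.75% county = 8.5% → €1.89
Laundry detergent €17.18: general merchandise → 5.25% + 0.5% county = 5.75% → €0.99
Dish soap €3.90: general merchandise → 5.25% + 0.5% county = 5.75% → €0.22
Leather boots €123.14: apparel → 7.75% + 0% county = 7.75% → €9.54
Building blocks set €105.54: children's toys → 7.75% + 0.75% county = 8.5% → €8.97
Rain jacket €61.90: apparel → 7.75% + 0% county = 7.75% → €4.80
Phone case €14.42: general merchandise → 5.25% + 0.5% county = 5.75% → €0.83
Extension cord €16.87: general merchandise → 5.25% + 0.5% county = 5.75% → €0.97
Webcam €121.28: consumer electronics → 4.75% + 2.25% county = 7% → €8.49
Subtotal = €1030.91; tax = €74.75; total due = €1105.66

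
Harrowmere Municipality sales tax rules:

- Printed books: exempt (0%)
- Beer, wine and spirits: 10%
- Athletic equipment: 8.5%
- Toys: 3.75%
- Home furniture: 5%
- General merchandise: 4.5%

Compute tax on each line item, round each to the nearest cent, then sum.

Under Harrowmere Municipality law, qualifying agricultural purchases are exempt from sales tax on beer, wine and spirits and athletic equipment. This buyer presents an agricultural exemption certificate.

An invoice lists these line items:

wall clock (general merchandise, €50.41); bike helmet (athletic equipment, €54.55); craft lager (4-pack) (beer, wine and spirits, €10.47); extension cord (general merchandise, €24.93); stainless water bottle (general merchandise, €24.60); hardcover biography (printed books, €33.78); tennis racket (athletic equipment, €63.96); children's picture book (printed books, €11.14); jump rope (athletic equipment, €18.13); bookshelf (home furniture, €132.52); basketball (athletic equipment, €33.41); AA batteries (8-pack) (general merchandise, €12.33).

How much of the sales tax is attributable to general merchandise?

Wall clock €50.41: general merchandise → 4.5% → €2.27
Extension cord €24.93: general merchandise → 4.5% → €1.12
Stainless water bottle €24.60: general merchandise → 4.5% → €1.11
AA batteries (8-pack) €12.33: general merchandise → 4.5% → €0.55
Tax on general merchandise = €2.27 + €1.12 + €1.11 + €0.55 = €5.05

€5.05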